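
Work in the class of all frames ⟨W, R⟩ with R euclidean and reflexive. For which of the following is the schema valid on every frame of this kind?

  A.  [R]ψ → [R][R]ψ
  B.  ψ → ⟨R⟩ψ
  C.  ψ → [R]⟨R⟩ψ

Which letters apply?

A, B, C

A reflexive euclidean relation is also symmetric (from wRw and wRv the euclidean condition gives vRw) and hence transitive; it is an equivalence relation.
(A) [R]ψ → [R][R]ψ is axiom 4; it is valid on a frame exactly when R is transitive. Every such R is transitive, so valid.
(B) ψ → ⟨R⟩ψ (the dual of axiom T) characterises the reflexive frames. Every such R is reflexive — valid.
(C) axiom B: valid iff R is symmetric. Every such R is symmetric — valid.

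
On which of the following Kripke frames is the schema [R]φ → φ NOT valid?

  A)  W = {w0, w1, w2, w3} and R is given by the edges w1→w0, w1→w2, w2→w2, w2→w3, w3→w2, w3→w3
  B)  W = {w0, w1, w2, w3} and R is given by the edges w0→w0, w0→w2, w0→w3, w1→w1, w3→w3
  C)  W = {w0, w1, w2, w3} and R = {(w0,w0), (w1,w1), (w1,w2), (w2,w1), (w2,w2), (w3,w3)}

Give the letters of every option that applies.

A, B

The schema [R]φ → φ is axiom T; it is valid on a frame iff R is reflexive.
(A) R is not reflexive (not w0 R w0), so the schema fails here.
(B) R is not reflexive (not w2 R w2), so the schema fails here.
(C) R is reflexive (each world relates to itself), so the schema is valid here.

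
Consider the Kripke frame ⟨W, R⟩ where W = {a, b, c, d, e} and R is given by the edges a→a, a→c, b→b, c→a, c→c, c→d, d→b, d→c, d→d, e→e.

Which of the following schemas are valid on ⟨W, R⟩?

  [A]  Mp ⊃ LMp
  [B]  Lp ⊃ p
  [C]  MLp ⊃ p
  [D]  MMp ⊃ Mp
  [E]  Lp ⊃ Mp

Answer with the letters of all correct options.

R is reflexive: each world relates to itself.
R is not symmetric: d R b but not b R d.
R is not transitive: a R c and c R d but not a R d.
R is not euclidean: c R a and c R d but not a R d.
R is serial: every world has an R-successor.
(A) Mp ⊃ LMp is axiom 5; it is valid on a frame exactly when R is euclidean. R is not euclidean, so not valid.
(B) axiom T: valid iff R is reflexive. R is reflexive — valid.
(C) MLp ⊃ p (the dual of axiom B) characterises the symmetric frames. R is not symmetric — not valid.
(D) MMp ⊃ Mp is the dual of axiom 4, which corresponds to transitivity. R is not transitive — not valid.
(E) axiom D: valid iff R is serial. R is serial — valid.

B, E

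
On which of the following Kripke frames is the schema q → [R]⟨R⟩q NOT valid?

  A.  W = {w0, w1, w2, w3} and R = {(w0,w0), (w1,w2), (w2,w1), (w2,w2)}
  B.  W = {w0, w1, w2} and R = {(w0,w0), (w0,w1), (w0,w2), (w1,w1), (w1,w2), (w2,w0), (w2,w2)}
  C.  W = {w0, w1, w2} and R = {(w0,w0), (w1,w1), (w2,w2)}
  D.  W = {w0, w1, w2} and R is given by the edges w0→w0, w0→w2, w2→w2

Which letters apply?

The schema q → [R]⟨R⟩q is axiom B; it is valid on a frame iff R is symmetric.
(A) R is symmetric (every R-edge is matched by its reverse), so the schema is valid here.
(B) R is not symmetric (w0 R w1 but not w1 R w0), so the schema fails here.
(C) R is symmetric (every R-edge is matched by its reverse), so the schema is valid here.
(D) R is not symmetric (w0 R w2 but not w2 R w0), so the schema fails here.

B, D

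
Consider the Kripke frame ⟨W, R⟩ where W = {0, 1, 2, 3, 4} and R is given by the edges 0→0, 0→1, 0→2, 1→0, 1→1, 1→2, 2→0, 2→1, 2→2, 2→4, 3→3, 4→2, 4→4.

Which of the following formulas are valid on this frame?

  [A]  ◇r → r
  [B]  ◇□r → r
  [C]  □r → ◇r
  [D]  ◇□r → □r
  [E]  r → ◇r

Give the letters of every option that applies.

R is reflexive: each world relates to itself.
R is symmetric: every R-edge is matched by its reverse.
R is not euclidean: 2 R 0 and 2 R 4 but not 0 R 4.
R is serial: every world has an R-successor.
R is not a subset of the identity: 0 R 1 with 0 ≠ 1.
(A) ◇r → r (the converse of T) corresponds to R being a subset of the identity. Here R ⊄ identity, so not valid.
(B) ◇□r → r (the dual of axiom B) characterises the symmetric frames. R is symmetric — valid.
(C) □r → ◇r is axiom D, which corresponds to seriality. R is serial — valid.
(D) ◇□r → □r is the dual of axiom 5, which corresponds to the euclidean property. R is not euclidean — not valid.
(E) r → ◇r is the dual of axiom T, which corresponds to reflexivity. R is reflexive — valid.

B, C, E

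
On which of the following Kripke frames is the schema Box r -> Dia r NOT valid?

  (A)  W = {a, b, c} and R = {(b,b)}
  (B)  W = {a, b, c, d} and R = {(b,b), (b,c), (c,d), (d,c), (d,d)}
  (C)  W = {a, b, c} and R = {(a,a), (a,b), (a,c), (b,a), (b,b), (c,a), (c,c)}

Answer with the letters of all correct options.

A, B

The schema Box r -> Dia r is axiom D; it is valid on a frame iff R is serial.
(A) R is not serial (a has no R-successor), so the schema fails here.
(B) R is not serial (a has no R-successor), so the schema fails here.
(C) R is serial (every world has an R-successor), so the schema is valid here.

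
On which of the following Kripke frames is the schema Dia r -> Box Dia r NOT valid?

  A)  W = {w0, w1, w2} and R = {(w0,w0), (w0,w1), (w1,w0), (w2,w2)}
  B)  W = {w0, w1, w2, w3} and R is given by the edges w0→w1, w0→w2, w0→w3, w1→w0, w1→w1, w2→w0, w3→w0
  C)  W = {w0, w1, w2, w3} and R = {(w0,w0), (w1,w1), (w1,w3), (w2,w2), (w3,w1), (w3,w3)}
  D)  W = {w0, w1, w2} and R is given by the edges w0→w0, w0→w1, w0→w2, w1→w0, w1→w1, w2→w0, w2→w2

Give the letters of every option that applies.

The schema Dia r -> Box Dia r is axiom 5; it is valid on a frame iff R is euclidean.
(A) R is not euclidean (w0 R w1 and w0 R w1 but not w1 R w1), so the schema fails here.
(B) R is not euclidean (w0 R w1 and w0 R w2 but not w1 R w2), so the schema fails here.
(C) R is euclidean (any two R-successors of the same world are R-related), so the schema is valid here.
(D) R is not euclidean (w0 R w1 and w0 R w2 but not w1 R w2), so the schema fails here.

A, B, D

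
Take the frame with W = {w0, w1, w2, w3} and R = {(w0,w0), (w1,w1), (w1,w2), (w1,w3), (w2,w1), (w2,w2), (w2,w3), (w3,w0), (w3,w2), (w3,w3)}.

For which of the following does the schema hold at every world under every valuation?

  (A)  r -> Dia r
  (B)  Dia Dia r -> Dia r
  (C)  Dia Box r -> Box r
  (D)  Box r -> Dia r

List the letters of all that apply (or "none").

R is reflexive: each world relates to itself.
R is not transitive: w1 R w3 and w3 R w0 but not w1 R w0.
R is not euclidean: w1 R w3 and w1 R w1 but not w3 R w1.
R is serial: every world has an R-successor.
(A) r -> Dia r is the dual of axiom T, which corresponds to reflexivity. R is reflexive — valid.
(B) Dia Dia r -> Dia r is the dual of axiom 4; it is valid on a frame exactly when R is transitive. R is not transitive, so not valid.
(C) Dia Box r -> Box r is the dual of axiom 5, which corresponds to the euclidean property. R is not euclidean — not valid.
(D) Box r -> Dia r is axiom D; it is valid on a frame exactly when R is serial. R is serial, so valid.

A, D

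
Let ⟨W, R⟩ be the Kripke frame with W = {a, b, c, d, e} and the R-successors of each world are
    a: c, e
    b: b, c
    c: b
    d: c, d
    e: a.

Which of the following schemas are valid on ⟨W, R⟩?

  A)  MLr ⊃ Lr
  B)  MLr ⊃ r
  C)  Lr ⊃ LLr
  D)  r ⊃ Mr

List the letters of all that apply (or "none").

none

R is not reflexive: not a R a.
R is not symmetric: a R c but not c R a.
R is not transitive: a R c and c R b but not a R b.
R is not euclidean: a R c and a R e but not c R e.
(A) MLr ⊃ Lr is the dual of axiom 5, which corresponds to the euclidean property. R is not euclidean — not valid.
(B) MLr ⊃ r is the dual of axiom B, which corresponds to symmetry. R is not symmetric — not valid.
(C) Lr ⊃ LLr is axiom 4, which corresponds to transitivity. R is not transitive — not valid.
(D) r ⊃ Mr is the dual of axiom T; it is valid on a frame exactly when R is reflexive. R is not reflexive, so not valid.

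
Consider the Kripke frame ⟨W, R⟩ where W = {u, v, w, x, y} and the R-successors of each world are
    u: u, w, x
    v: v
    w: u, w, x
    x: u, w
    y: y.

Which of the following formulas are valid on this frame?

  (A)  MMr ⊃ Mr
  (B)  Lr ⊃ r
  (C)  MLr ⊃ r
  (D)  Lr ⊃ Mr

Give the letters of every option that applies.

R is not reflexive: not x R x.
R is symmetric: every R-edge is matched by its reverse.
R is not transitive: x R u and u R x but not x R x.
R is serial: every world has an R-successor.
(A) MMr ⊃ Mr is the dual of axiom 4; it is valid on a frame exactly when R is transitive. R is not transitive, so not valid.
(B) axiom T: valid iff R is reflexive. R is not reflexive — not valid.
(C) MLr ⊃ r (the dual of axiom B) characterises the symmetric frames. R is symmetric — valid.
(D) Lr ⊃ Mr is axiom D; it is valid on a frame exactly when R is serial. R is serial, so valid.

C, D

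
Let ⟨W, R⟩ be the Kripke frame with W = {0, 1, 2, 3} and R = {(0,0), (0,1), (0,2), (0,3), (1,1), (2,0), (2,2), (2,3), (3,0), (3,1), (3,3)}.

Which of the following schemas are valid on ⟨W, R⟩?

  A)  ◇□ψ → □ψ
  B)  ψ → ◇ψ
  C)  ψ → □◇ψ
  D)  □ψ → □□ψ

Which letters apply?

R is reflexive: each world relates to itself.
R is not symmetric: 0 R 1 but not 1 R 0.
R is not transitive: 2 R 0 and 0 R 1 but not 2 R 1.
R is not euclidean: 0 R 1 and 0 R 0 but not 1 R 0.
(A) ◇□ψ → □ψ is the dual of axiom 5, which corresponds to the euclidean property. R is not euclidean — not valid.
(B) ψ → ◇ψ is the dual of axiom T, which corresponds to reflexivity. R is reflexive — valid.
(C) ψ → □◇ψ is axiom B, which corresponds to symmetry. R is not symmetric — not valid.
(D) □ψ → □□ψ is axiom 4; it is valid on a frame exactly when R is transitive. R is not transitive, so not valid.

B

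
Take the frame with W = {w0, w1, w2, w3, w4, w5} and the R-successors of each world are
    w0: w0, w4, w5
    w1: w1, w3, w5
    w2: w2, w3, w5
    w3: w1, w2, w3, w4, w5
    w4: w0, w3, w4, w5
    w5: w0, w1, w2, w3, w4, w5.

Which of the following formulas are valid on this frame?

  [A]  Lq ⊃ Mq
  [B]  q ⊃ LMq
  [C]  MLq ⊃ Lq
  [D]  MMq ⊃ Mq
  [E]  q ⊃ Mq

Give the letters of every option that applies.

A, B, E

R is reflexive: each world relates to itself.
R is symmetric: every R-edge is matched by its reverse.
R is not transitive: w0 R w4 and w4 R w3 but not w0 R w3.
R is not euclidean: w3 R w1 and w3 R w2 but not w1 R w2.
R is serial: every world has an R-successor.
(A) axiom D: valid iff R is serial. R is serial — valid.
(B) axiom B: valid iff R is symmetric. R is symmetric — valid.
(C) MLq ⊃ Lq is the dual of axiom 5, which corresponds to the euclidean property. R is not euclidean — not valid.
(D) MMq ⊃ Mq is the dual of axiom 4; it is valid on a frame exactly when R is transitive. R is not transitive, so not valid.
(E) q ⊃ Mq is the dual of axiom T, which corresponds to reflexivity. R is reflexive — valid.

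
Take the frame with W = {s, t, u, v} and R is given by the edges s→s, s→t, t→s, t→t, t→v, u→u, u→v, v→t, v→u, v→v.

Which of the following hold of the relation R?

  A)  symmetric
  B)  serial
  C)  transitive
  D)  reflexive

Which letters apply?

A, B, D

(A) symmetric: every R-edge is matched by its reverse.
(B) serial: every world has an R-successor.
(C) not transitive: s R t and t R v but not s R v.
(D) reflexive: each world relates to itself.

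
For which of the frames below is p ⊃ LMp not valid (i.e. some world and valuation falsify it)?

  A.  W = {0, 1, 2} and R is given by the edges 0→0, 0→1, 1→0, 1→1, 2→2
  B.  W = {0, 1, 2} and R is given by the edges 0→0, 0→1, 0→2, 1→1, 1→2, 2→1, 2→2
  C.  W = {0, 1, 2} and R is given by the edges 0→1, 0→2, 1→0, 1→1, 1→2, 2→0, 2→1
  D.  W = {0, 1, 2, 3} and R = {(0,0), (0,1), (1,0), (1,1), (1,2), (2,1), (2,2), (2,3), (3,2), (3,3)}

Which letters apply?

B

The schema p ⊃ LMp is axiom B; it is valid on a frame iff R is symmetric.
(A) R is symmetric (every R-edge is matched by its reverse), so the schema is valid here.
(B) R is not symmetric (0 R 1 but not 1 R 0), so the schema fails here.
(C) R is symmetric (every R-edge is matched by its reverse), so the schema is valid here.
(D) R is symmetric (every R-edge is matched by its reverse), so the schema is valid here.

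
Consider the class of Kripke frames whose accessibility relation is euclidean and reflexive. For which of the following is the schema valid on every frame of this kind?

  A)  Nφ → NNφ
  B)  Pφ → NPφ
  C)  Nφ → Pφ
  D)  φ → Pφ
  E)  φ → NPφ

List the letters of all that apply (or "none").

A, B, C, D, E

A reflexive euclidean relation is also symmetric (from wRw and wRv the euclidean condition gives vRw) and hence transitive; it is an equivalence relation.
(A) Nφ → NNφ (axiom 4) characterises the transitive frames. Every such R is transitive — valid.
(B) Pφ → NPφ is axiom 5; it is valid on a frame exactly when R is euclidean. Every such R is euclidean, so valid.
(C) Nφ → Pφ is axiom D, which corresponds to seriality. Every such R is serial — valid.
(D) φ → Pφ is the dual of axiom T; it is valid on a frame exactly when R is reflexive. Every such R is reflexive, so valid.
(E) φ → NPφ is axiom B, which corresponds to symmetry. Every such R is symmetric — valid.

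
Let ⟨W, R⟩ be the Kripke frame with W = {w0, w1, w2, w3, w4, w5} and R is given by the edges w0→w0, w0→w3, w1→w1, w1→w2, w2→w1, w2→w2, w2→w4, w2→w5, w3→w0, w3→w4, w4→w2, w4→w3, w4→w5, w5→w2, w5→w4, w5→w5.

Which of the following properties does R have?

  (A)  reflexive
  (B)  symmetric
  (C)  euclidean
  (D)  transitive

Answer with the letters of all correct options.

(A) not reflexive: not w3 R w3.
(B) symmetric: every R-edge is matched by its reverse.
(C) not euclidean: w2 R w1 and w2 R w4 but not w1 R w4.
(D) not transitive: w0 R w3 and w3 R w4 but not w0 R w4.

B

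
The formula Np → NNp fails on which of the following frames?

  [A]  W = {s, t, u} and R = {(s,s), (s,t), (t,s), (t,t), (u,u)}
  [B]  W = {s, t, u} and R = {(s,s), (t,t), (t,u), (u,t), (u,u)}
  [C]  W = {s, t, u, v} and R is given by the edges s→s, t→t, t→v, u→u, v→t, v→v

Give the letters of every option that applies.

The schema Np → NNp is axiom 4; it is valid on a frame iff R is transitive.
(A) R is transitive (R is closed under composition), so the schema is valid here.
(B) R is transitive (R is closed under composition), so the schema is valid here.
(C) R is transitive (R is closed under composition), so the schema is valid here.

none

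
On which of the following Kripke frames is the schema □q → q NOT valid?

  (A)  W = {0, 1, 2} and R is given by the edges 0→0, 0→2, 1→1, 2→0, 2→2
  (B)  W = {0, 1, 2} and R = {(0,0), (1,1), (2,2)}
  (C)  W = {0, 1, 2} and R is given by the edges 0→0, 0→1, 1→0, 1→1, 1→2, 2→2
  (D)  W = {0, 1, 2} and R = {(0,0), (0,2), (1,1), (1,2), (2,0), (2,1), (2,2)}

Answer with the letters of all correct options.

The schema □q → q is axiom T; it is valid on a frame iff R is reflexive.
(A) R is reflexive (each world relates to itself), so the schema is valid here.
(B) R is reflexive (each world relates to itself), so the schema is valid here.
(C) R is reflexive (each world relates to itself), so the schema is valid here.
(D) R is reflexive (each world relates to itself), so the schema is valid here.

none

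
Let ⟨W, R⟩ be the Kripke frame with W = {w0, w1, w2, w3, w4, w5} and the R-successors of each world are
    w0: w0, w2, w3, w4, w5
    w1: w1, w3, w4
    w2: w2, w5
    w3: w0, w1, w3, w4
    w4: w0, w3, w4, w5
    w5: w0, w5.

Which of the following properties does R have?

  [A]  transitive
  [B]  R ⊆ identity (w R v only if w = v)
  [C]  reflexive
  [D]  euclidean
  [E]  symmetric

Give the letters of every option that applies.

(A) not transitive: w0 R w3 and w3 R w1 but not w0 R w1.
(B) not ⊆ identity: w0 R w2 with w0 ≠ w2.
(C) reflexive: each world relates to itself.
(D) not euclidean: w0 R w2 and w0 R w0 but not w2 R w0.
(E) not symmetric: w0 R w2 but not w2 R w0.

C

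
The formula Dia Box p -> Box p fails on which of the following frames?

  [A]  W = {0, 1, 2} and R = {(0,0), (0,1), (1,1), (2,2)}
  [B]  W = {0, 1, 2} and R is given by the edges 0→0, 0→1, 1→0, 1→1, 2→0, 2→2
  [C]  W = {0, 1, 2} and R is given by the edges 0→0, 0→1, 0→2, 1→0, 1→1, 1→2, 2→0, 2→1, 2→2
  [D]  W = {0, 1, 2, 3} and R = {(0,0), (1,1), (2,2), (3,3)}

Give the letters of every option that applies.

The schema Dia Box p -> Box p is the dual of axiom 5; it is valid on a frame iff R is euclidean.
(A) R is not euclidean (0 R 1 and 0 R 0 but not 1 R 0), so the schema fails here.
(B) R is not euclidean (2 R 0 and 2 R 2 but not 0 R 2), so the schema fails here.
(C) R is euclidean (any two R-successors of the same world are R-related), so the schema is valid here.
(D) R is euclidean (any two R-successors of the same world are R-related), so the schema is valid here.

A, B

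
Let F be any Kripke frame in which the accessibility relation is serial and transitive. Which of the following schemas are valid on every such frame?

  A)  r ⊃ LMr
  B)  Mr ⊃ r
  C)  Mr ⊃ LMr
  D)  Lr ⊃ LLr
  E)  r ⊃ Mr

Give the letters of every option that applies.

D

(A) r ⊃ LMr is axiom B, which corresponds to symmetry. Such an R need not be symmetric — not valid.
(B) Mr ⊃ r is the converse of T; it holds exactly when R ⊆ identity. Such an R need not be a subset of the identity — not valid.
(C) axiom 5: valid iff R is euclidean. Such an R need not be euclidean — not valid.
(D) axiom 4: valid iff R is transitive. Every such R is transitive — valid.
(E) r ⊃ Mr is the dual of axiom T; it is valid on a frame exactly when R is reflexive. Such an R need not be reflexive, so not valid.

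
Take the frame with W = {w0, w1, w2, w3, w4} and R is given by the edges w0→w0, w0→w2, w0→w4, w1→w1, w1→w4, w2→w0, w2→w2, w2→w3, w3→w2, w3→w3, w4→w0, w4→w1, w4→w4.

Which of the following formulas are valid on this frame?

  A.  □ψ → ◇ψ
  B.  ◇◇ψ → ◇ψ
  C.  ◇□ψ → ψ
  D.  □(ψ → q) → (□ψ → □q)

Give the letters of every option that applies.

A, C, D

R is symmetric: every R-edge is matched by its reverse.
R is not transitive: w0 R w2 and w2 R w3 but not w0 R w3.
R is serial: every world has an R-successor.
(A) □ψ → ◇ψ (axiom D) characterises the serial frames. R is serial — valid.
(B) the dual of axiom 4: valid iff R is transitive. R is not transitive — not valid.
(C) ◇□ψ → ψ is the dual of axiom B; it is valid on a frame exactly when R is symmetric. R is symmetric, so valid.
(D) □(ψ → q) → (□ψ → □q) is the K axiom; it holds on all frames — valid.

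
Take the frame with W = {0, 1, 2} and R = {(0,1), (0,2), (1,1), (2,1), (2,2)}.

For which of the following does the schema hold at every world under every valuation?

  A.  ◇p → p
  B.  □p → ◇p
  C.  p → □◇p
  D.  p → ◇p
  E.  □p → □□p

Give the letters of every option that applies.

B, E

R is not reflexive: not 0 R 0.
R is not symmetric: 0 R 1 but not 1 R 0.
R is transitive: R is closed under composition.
R is serial: every world has an R-successor.
R is not a subset of the identity: 0 R 1 with 0 ≠ 1.
(A) ◇p → p (the converse of T) corresponds to R being a subset of the identity. Here R ⊄ identity, so not valid.
(B) □p → ◇p (axiom D) characterises the serial frames. R is serial — valid.
(C) axiom B: valid iff R is symmetric. R is not symmetric — not valid.
(D) p → ◇p is the dual of axiom T; it is valid on a frame exactly when R is reflexive. R is not reflexive, so not valid.
(E) □p → □□p is axiom 4, which corresponds to transitivity. R is transitive — valid.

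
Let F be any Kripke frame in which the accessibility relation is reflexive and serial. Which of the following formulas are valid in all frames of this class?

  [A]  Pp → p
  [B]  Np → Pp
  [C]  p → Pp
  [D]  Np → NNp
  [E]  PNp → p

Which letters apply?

(A) Pp → p is the converse of T; it holds exactly when R ⊆ identity. Such an R need not be a subset of the identity — not valid.
(B) Np → Pp (axiom D) characterises the serial frames. Every such R is serial — valid.
(C) the dual of axiom T: valid iff R is reflexive. Every such R is reflexive — valid.
(D) axiom 4: valid iff R is transitive. Such an R need not be transitive — not valid.
(E) PNp → p is the dual of axiom B; it is valid on a frame exactly when R is symmetric. Such an R need not be symmetric, so not valid.

B, C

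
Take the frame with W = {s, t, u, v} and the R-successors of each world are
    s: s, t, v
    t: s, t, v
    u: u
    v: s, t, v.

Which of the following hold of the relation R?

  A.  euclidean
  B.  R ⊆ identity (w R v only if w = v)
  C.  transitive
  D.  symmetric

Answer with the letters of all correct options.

A, C, D

(A) euclidean: any two R-successors of the same world are R-related.
(B) not ⊆ identity: s R t with s ≠ t.
(C) transitive: R is closed under composition.
(D) symmetric: every R-edge is matched by its reverse.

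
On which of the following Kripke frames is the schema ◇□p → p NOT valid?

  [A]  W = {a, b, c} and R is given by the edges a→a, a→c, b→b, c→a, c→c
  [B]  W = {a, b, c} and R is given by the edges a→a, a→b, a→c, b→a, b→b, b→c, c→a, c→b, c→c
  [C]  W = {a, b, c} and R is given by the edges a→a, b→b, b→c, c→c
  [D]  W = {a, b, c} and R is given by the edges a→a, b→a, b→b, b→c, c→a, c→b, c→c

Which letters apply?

C, D

The schema ◇□p → p is the dual of axiom B; it is valid on a frame iff R is symmetric.
(A) R is symmetric (every R-edge is matched by its reverse), so the schema is valid here.
(B) R is symmetric (every R-edge is matched by its reverse), so the schema is valid here.
(C) R is not symmetric (b R c but not c R b), so the schema fails here.
(D) R is not symmetric (b R a but not a R b), so the schema fails here.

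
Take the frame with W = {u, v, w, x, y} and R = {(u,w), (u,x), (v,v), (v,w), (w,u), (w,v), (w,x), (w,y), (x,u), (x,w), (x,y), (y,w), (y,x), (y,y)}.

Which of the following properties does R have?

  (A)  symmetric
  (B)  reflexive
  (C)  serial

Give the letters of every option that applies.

(A) symmetric: every R-edge is matched by its reverse.
(B) not reflexive: not u R u.
(C) serial: every world has an R-successor.

A, C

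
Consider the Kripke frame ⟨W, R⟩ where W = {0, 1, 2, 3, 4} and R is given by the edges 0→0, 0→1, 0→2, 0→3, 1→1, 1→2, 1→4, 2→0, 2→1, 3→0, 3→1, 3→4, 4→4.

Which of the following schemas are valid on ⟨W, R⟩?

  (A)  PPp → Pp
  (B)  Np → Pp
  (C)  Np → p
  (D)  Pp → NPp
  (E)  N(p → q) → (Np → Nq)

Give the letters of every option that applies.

B, E

R is not reflexive: not 2 R 2.
R is not transitive: 0 R 1 and 1 R 4 but not 0 R 4.
R is not euclidean: 0 R 1 and 0 R 0 but not 1 R 0.
R is serial: every world has an R-successor.
(A) the dual of axiom 4: valid iff R is transitive. R is not transitive — not valid.
(B) Np → Pp is axiom D; it is valid on a frame exactly when R is serial. R is serial, so valid.
(C) Np → p is axiom T, which corresponds to reflexivity. R is not reflexive — not valid.
(D) Pp → NPp (axiom 5) characterises the euclidean frames. R is not euclidean — not valid.
(E) this is just K, valid on every normal frame.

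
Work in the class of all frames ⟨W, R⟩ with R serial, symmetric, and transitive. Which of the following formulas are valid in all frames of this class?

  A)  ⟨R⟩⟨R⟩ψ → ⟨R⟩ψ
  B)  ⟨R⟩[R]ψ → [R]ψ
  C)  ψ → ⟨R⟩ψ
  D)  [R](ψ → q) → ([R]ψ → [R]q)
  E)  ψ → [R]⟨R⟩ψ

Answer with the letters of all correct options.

A serial symmetric transitive relation is reflexive (take any v with uRv; symmetry gives vRu and transitivity gives uRu), hence an equivalence relation.
(A) the dual of axiom 4: valid iff R is transitive. Every such R is transitive — valid.
(B) ⟨R⟩[R]ψ → [R]ψ is the dual of axiom 5; it is valid on a frame exactly when R is euclidean. Every such R is euclidean, so valid.
(C) the dual of axiom T: valid iff R is reflexive. Every such R is reflexive — valid.
(D) [R](ψ → q) → ([R]ψ → [R]q) is the K axiom; it holds on all frames — valid.
(E) axiom B: valid iff R is symmetric. Every such R is symmetric — valid.

A, B, C, D, E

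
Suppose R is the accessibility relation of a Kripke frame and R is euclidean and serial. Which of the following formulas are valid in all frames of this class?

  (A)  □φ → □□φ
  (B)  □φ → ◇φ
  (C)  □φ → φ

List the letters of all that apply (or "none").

B

(A) □φ → □□φ (axiom 4) characterises the transitive frames. Such an R need not be transitive — not valid.
(B) □φ → ◇φ (axiom D) characterises the serial frames. Every such R is serial — valid.
(C) axiom T: valid iff R is reflexive. Such an R need not be reflexive — not valid.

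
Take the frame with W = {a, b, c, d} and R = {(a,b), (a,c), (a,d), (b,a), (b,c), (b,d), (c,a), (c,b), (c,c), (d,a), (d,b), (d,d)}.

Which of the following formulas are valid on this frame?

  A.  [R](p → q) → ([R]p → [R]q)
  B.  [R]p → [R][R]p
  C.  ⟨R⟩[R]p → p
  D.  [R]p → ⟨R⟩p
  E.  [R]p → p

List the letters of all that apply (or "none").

A, C, D

R is not reflexive: not a R a.
R is symmetric: every R-edge is matched by its reverse.
R is not transitive: a R b and b R a but not a R a.
R is serial: every world has an R-successor.
(A) this is just K, valid on every normal frame.
(B) [R]p → [R][R]p is axiom 4; it is valid on a frame exactly when R is transitive. R is not transitive, so not valid.
(C) ⟨R⟩[R]p → p is the dual of axiom B, which corresponds to symmetry. R is symmetric — valid.
(D) [R]p → ⟨R⟩p (axiom D) characterises the serial frames. R is serial — valid.
(E) [R]p → p (axiom T) characterises the reflexive frames. R is not reflexive — not valid.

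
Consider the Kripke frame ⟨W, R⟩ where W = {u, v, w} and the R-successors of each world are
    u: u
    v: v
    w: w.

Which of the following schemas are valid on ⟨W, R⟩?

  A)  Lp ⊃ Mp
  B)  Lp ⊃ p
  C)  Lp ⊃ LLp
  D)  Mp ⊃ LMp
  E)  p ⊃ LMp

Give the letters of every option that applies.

R is reflexive: each world relates to itself.
R is symmetric: every R-edge is matched by its reverse.
R is transitive: R is closed under composition.
R is euclidean: any two R-successors of the same world are R-related.
R is serial: every world has an R-successor.
(A) Lp ⊃ Mp is axiom D, which corresponds to seriality. R is serial — valid.
(B) axiom T: valid iff R is reflexive. R is reflexive — valid.
(C) Lp ⊃ LLp is axiom 4, which corresponds to transitivity. R is transitive — valid.
(D) axiom 5: valid iff R is euclidean. R is euclidean — valid.
(E) axiom B: valid iff R is symmetric. R is symmetric — valid.

A, B, C, D, E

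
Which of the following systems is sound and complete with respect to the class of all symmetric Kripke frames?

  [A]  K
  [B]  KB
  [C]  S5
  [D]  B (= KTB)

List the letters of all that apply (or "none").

(A) K is determined by the class of arbitrary frames.
(B) KB is determined by exactly this class.
(C) S5 is determined by the class of reflexive, symmetric, and transitive frames.
(D) B (= KTB) is determined by the class of reflexive and symmetric frames.

B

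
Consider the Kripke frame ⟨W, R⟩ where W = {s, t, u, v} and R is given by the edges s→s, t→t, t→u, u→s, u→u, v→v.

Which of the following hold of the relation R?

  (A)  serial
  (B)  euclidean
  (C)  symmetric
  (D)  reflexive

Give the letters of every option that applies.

(A) serial: every world has an R-successor.
(B) not euclidean: t R u and t R t but not u R t.
(C) not symmetric: t R u but not u R t.
(D) reflexive: each world relates to itself.

A, D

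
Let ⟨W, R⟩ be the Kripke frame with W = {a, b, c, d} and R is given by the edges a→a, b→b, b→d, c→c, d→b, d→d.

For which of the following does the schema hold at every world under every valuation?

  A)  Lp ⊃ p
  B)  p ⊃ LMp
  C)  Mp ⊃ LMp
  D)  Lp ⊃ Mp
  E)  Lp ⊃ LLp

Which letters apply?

A, B, C, D, E

R is reflexive: each world relates to itself.
R is symmetric: every R-edge is matched by its reverse.
R is transitive: R is closed under composition.
R is euclidean: any two R-successors of the same world are R-related.
R is serial: every world has an R-successor.
(A) Lp ⊃ p is axiom T, which corresponds to reflexivity. R is reflexive — valid.
(B) axiom B: valid iff R is symmetric. R is symmetric — valid.
(C) Mp ⊃ LMp is axiom 5, which corresponds to the euclidean property. R is euclidean — valid.
(D) axiom D: valid iff R is serial. R is serial — valid.
(E) Lp ⊃ LLp (axiom 4) characterises the transitive frames. R is transitive — valid.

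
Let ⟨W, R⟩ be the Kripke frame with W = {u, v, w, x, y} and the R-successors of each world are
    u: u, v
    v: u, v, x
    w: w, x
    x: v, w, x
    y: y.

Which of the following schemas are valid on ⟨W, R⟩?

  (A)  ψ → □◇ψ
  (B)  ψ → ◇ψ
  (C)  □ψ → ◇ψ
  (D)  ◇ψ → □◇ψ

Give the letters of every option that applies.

A, B, C

R is reflexive: each world relates to itself.
R is symmetric: every R-edge is matched by its reverse.
R is not euclidean: v R u and v R x but not u R x.
R is serial: every world has an R-successor.
(A) axiom B: valid iff R is symmetric. R is symmetric — valid.
(B) ψ → ◇ψ is the dual of axiom T, which corresponds to reflexivity. R is reflexive — valid.
(C) □ψ → ◇ψ is axiom D, which corresponds to seriality. R is serial — valid.
(D) ◇ψ → □◇ψ is axiom 5, which corresponds to the euclidean property. R is not euclidean — not valid.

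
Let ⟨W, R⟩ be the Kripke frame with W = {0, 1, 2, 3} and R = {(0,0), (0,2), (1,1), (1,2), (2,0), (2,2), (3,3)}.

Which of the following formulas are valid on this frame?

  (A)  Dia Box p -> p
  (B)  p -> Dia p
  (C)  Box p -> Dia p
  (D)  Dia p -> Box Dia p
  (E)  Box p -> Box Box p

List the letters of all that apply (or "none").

B, C

R is reflexive: each world relates to itself.
R is not symmetric: 1 R 2 but not 2 R 1.
R is not transitive: 1 R 2 and 2 R 0 but not 1 R 0.
R is not euclidean: 1 R 2 and 1 R 1 but not 2 R 1.
R is serial: every world has an R-successor.
(A) Dia Box p -> p is the dual of axiom B; it is valid on a frame exactly when R is symmetric. R is not symmetric, so not valid.
(B) p -> Dia p is the dual of axiom T, which corresponds to reflexivity. R is reflexive — valid.
(C) Box p -> Dia p (axiom D) characterises the serial frames. R is serial — valid.
(D) Dia p -> Box Dia p (axiom 5) characterises the euclidean frames. R is not euclidean — not valid.
(E) Box p -> Box Box p is axiom 4, which corresponds to transitivity. R is not transitive — not valid.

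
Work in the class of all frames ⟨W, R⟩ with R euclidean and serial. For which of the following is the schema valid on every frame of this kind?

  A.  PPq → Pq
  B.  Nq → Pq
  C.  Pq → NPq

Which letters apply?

B, C

(A) PPq → Pq is the dual of axiom 4; it is valid on a frame exactly when R is transitive. Such an R need not be transitive, so not valid.
(B) Nq → Pq is axiom D, which corresponds to seriality. Every such R is serial — valid.
(C) Pq → NPq is axiom 5, which corresponds to the euclidean property. Every such R is euclidean — valid.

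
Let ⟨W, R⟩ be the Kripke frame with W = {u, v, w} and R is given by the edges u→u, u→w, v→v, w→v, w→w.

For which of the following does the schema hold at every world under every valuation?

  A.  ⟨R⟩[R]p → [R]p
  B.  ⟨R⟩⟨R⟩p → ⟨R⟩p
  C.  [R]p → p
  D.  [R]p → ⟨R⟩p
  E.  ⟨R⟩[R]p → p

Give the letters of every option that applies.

C, D

R is reflexive: each world relates to itself.
R is not symmetric: u R w but not w R u.
R is not transitive: u R w and w R v but not u R v.
R is not euclidean: u R w and u R u but not w R u.
R is serial: every world has an R-successor.
(A) ⟨R⟩[R]p → [R]p is the dual of axiom 5, which corresponds to the euclidean property. R is not euclidean — not valid.
(B) ⟨R⟩⟨R⟩p → ⟨R⟩p is the dual of axiom 4, which corresponds to transitivity. R is not transitive — not valid.
(C) [R]p → p is axiom T; it is valid on a frame exactly when R is reflexive. R is reflexive, so valid.
(D) axiom D: valid iff R is serial. R is serial — valid.
(E) ⟨R⟩[R]p → p is the dual of axiom B; it is valid on a frame exactly when R is symmetric. R is not symmetric, so not valid.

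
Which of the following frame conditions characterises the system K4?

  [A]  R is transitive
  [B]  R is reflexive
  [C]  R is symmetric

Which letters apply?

(A) K4 is sound and complete for exactly this class.
(B) this class determines T (= KT), not K4.
(C) this class determines KB, not K4.

A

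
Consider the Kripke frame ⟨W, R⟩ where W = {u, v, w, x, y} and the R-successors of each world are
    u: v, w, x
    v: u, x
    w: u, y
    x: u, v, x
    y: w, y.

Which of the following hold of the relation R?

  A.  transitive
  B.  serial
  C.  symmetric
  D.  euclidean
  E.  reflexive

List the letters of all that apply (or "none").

(A) not transitive: u R v and v R u but not u R u.
(B) serial: every world has an R-successor.
(C) symmetric: every R-edge is matched by its reverse.
(D) not euclidean: u R v and u R w but not v R w.
(E) not reflexive: not u R u.

B, C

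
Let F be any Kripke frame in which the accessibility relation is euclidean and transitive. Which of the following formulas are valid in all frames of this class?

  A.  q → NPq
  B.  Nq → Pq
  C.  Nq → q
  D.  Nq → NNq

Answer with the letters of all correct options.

D

(A) axiom B: valid iff R is symmetric. Such an R need not be symmetric — not valid.
(B) Nq → Pq (axiom D) characterises the serial frames. Such an R need not be serial — not valid.
(C) axiom T: valid iff R is reflexive. Such an R need not be reflexive — not valid.
(D) Nq → NNq (axiom 4) characterises the transitive frames. Every such R is transitive — valid.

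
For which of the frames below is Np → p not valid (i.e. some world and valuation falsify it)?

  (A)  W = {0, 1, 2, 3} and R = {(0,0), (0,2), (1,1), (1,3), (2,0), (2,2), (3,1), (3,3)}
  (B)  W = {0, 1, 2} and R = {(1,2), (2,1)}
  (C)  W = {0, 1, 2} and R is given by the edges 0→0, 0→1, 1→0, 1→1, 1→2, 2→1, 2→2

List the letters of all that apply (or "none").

B

The schema Np → p is axiom T; it is valid on a frame iff R is reflexive.
(A) R is reflexive (each world relates to itself), so the schema is valid here.
(B) R is not reflexive (not 0 R 0), so the schema fails here.
(C) R is reflexive (each world relates to itself), so the schema is valid here.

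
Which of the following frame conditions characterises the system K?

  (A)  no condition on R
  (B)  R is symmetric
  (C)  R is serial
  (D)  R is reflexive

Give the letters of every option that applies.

(A) K is sound and complete for exactly this class.
(B) this class determines KB, not K.
(C) this class determines D, not K.
(D) this class determines T (= KT), not K.

A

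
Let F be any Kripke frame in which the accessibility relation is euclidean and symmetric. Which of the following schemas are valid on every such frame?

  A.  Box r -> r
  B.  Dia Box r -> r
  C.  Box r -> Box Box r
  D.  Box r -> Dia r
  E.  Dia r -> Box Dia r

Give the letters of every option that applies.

B, C, E

A symmetric euclidean relation is transitive (uRv and vRw give vRu by symmetry, then uRw by the euclidean condition, applied at v).
(A) Box r -> r is axiom T; it is valid on a frame exactly when R is reflexive. Such an R need not be reflexive, so not valid.
(B) Dia Box r -> r (the dual of axiom B) characterises the symmetric frames. Every such R is symmetric — valid.
(C) Box r -> Box Box r (axiom 4) characterises the transitive frames. Every such R is transitive — valid.
(D) axiom D: valid iff R is serial. Such an R need not be serial — not valid.
(E) Dia r -> Box Dia r is axiom 5; it is valid on a frame exactly when R is euclidean. Every such R is euclidean, so valid.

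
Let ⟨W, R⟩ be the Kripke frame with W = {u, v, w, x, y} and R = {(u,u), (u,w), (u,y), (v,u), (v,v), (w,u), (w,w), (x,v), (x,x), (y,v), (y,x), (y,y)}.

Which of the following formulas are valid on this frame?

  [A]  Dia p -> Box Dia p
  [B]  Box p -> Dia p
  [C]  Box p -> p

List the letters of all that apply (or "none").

B, C

R is reflexive: each world relates to itself.
R is not euclidean: u R w and u R y but not w R y.
R is serial: every world has an R-successor.
(A) Dia p -> Box Dia p (axiom 5) characterises the euclidean frames. R is not euclidean — not valid.
(B) Box p -> Dia p (axiom D) characterises the serial frames. R is serial — valid.
(C) Box p -> p (axiom T) characterises the reflexive frames. R is reflexive — valid.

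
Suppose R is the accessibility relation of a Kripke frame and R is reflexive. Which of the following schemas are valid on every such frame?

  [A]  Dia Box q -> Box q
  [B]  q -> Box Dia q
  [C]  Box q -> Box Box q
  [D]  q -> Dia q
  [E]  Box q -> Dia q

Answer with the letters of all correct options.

D, E

A reflexive relation is serial.
(A) Dia Box q -> Box q is the dual of axiom 5, which corresponds to the euclidean property. Such an R need not be euclidean — not valid.
(B) axiom B: valid iff R is symmetric. Such an R need not be symmetric — not valid.
(C) Box q -> Box Box q is axiom 4; it is valid on a frame exactly when R is transitive. Such an R need not be transitive, so not valid.
(D) the dual of axiom T: valid iff R is reflexive. Every such R is reflexive — valid.
(E) Box q -> Dia q is axiom D; it is valid on a frame exactly when R is serial. Every such R is serial, so valid.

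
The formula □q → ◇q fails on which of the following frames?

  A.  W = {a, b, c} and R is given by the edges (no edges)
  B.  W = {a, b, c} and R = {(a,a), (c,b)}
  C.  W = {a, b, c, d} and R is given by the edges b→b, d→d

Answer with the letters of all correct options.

A, B, C

The schema □q → ◇q is axiom D; it is valid on a frame iff R is serial.
(A) R is not serial (a has no R-successor), so the schema fails here.
(B) R is not serial (b has no R-successor), so the schema fails here.
(C) R is not serial (a has no R-successor), so the schema fails here.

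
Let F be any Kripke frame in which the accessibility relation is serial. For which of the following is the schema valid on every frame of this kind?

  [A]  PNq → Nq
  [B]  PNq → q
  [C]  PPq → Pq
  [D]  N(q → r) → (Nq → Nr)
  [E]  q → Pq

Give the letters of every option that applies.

D

(A) PNq → Nq (the dual of axiom 5) characterises the euclidean frames. Such an R need not be euclidean — not valid.
(B) PNq → q is the dual of axiom B, which corresponds to symmetry. Such an R need not be symmetric — not valid.
(C) PPq → Pq is the dual of axiom 4, which corresponds to transitivity. Such an R need not be transitive — not valid.
(D) this is just K, valid on every normal frame.
(E) q → Pq is the dual of axiom T; it is valid on a frame exactly when R is reflexive. Such an R need not be reflexive, so not valid.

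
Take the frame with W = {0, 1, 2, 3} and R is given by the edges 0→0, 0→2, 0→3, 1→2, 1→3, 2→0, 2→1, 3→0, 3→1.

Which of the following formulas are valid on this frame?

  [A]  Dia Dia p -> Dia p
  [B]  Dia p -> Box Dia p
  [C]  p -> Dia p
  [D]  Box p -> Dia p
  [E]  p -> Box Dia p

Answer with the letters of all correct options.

R is not reflexive: not 1 R 1.
R is symmetric: every R-edge is matched by its reverse.
R is not transitive: 0 R 2 and 2 R 1 but not 0 R 1.
R is not euclidean: 0 R 2 and 0 R 3 but not 2 R 3.
R is serial: every world has an R-successor.
(A) Dia Dia p -> Dia p (the dual of axiom 4) characterises the transitive frames. R is not transitive — not valid.
(B) axiom 5: valid iff R is euclidean. R is not euclidean — not valid.
(C) p -> Dia p is the dual of axiom T; it is valid on a frame exactly when R is reflexive. R is not reflexive, so not valid.
(D) Box p -> Dia p (axiom D) characterises the serial frames. R is serial — valid.
(E) axiom B: valid iff R is symmetric. R is symmetric — valid.

D, E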